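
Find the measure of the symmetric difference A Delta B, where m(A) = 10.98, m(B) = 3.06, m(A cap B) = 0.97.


m(A Delta B) = m(A) + m(B) - 2*m(A n B)
= 10.98 + 3.06 - 2*0.97
= 10.98 + 3.06 - 1.94
= 12.1


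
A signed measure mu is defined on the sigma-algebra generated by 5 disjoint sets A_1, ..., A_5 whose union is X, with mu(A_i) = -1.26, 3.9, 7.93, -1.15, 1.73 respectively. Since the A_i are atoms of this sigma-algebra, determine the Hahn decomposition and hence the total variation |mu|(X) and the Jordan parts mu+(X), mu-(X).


Step 1: Every measurable set is a union of atoms (the cells / points), so a Hahn decomposition is
  obtained by grouping atoms by sign: P = union of atoms with mu > 0, N = union of the remaining atoms.
  Atoms in P (indices): 2, 3, 5;  atoms in N (indices): 1, 4
  Positive values: 3.9, 7.93, 1.73
  Negative values: -1.26, -1.15
Step 2: mu+(X) = mu(P) = sum of positive atom values = 13.56
Step 3: mu-(X) = -mu(N) = sum of |negative atom values| = 2.41
Step 4: |mu|(X) = mu+(X) + mu-(X) = 13.56 + 2.41 = 15.97


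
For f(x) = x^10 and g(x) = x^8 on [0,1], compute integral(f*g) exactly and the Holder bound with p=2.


Step 1: Exact integral of f*g = integral(x^18, 0, 1) = 1/19
     = 0.052632
Step 2: Holder bound with p=2, q=2:
  ||f||_p = (integral x^20 dx)^(1/2) = (1/21)^(1/2) = 0.218218
  ||g||_q = (integral x^16 dx)^(1/2) = (1/17)^(1/2) = 0.242536
Step 3: Holder bound = ||f||_p * ||g||_q = 0.218218 * 0.242536 = 0.052926
Verification: 0.052632 <= 0.052926 (Holder holds)


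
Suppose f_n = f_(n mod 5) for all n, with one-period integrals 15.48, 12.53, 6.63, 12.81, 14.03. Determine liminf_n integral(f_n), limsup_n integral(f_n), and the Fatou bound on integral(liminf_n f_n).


The sequence (integral(f_n)) is periodic with period 5, repeating the values 15.48, 12.53, 6.63, 12.81, 14.03 indefinitely.
Step 1: For a periodic sequence, every tail (a_m, a_(m+1), ...) contains all 5 period values infinitely often.
Step 2: Hence inf of every tail = min of the period values = min(15.48, 12.53, 6.63, 12.81, 14.03) = 6.63.
        liminf_n integral(f_n) = sup over m of (inf of tail from m) = 6.63.
Step 3: Similarly sup of every tail = max of the period values = 15.48.
        limsup_n integral(f_n) = 15.48.
Step 4: Fatou's lemma: integral(liminf_n f_n) <= liminf_n integral(f_n) = 6.63.
        So the integral of the pointwise liminf is at most 6.63.


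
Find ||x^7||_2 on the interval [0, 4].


Step 1: ||f||_2 = (integral_0^4 |x^7|^2 dx)^(1/2)
     = (integral_0^4 x^14 dx)^(1/2)
Step 2: integral_0^4 x^14 dx = [x^15/(15)] from 0 to 4 = 4^15/15
     = 1073741824/15 = 7.158279e+07
Step 3: ||f||_2 = (7.158279e+07)^(1/2) = 8460.661219


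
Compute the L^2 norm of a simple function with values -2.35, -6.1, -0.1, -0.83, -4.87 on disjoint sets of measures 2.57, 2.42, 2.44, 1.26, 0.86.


Step 1: Compute |f_i|^2 for each value:
  |-2.35|^2 = 5.5225
  |-6.1|^2 = 37.21
  |-0.1|^2 = 0.01
  |-0.83|^2 = 0.6889
  |-4.87|^2 = 23.7169
Step 2: Multiply by measures and sum:
  5.5225 * 2.57 = 14.192825
  37.21 * 2.42 = 90.0482
  0.01 * 2.44 = 0.0244
  0.6889 * 1.26 = 0.868014
  23.7169 * 0.86 = 20.396534
Sum = 14.192825 + 90.0482 + 0.0244 + 0.868014 + 20.396534 = 125.529973
Step 3: Take the p-th root:
||f||_2 = (125.529973)^(1/2) = 11.204016


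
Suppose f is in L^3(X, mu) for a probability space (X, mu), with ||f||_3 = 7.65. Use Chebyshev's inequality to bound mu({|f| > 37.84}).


Chebyshev/Markov inequality: mu(|f| > eps) <= (||f||_p / eps)^p
Step 1: ||f||_3 / eps = 7.65 / 37.84 = 0.202167
Step 2: Raise to power p = 3:
  (0.202167)^3 = 0.008263
Step 3: Therefore mu(|f| > 37.84) <= 0.008263


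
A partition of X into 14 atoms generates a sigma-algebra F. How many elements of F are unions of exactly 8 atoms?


Each element of F is a union of some subset of the 14 atoms.
Elements that are unions of exactly 8 atoms correspond to 8-element subsets of the 14 atoms.
Count = C(14, 8) = 14! / (8! * 6!) = 3003.


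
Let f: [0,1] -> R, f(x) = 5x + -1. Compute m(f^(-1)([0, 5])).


f^(-1)([0, 5]) = {x : 0 <= 5x + -1 <= 5}
Solving: (0 - -1)/5 <= x <= (5 - -1)/5
= [0.2, 1.2]
Intersecting with [0,1]: [0.2, 1]
Measure = 1 - 0.2 = 0.8


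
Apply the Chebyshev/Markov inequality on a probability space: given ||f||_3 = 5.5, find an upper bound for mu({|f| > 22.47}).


Chebyshev/Markov inequality: mu(|f| > eps) <= (||f||_p / eps)^p
Step 1: ||f||_3 / eps = 5.5 / 22.47 = 0.244771
Step 2: Raise to power p = 3:
  (0.244771)^3 = 0.014665
Step 3: Therefore mu(|f| > 22.47) <= 0.014665


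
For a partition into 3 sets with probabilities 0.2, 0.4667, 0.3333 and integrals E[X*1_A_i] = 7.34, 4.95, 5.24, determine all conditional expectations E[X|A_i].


For each cell A_i: E[X|A_i] = E[X*1_A_i] / P(A_i)
Step 1: E[X|A_1] = 7.34 / 0.2 = 36.7
Step 2: E[X|A_2] = 4.95 / 0.4667 = 10.606385
Step 3: E[X|A_3] = 5.24 / 0.3333 = 15.721572
Verification: E[X] = sum E[X*1_A_i] = 7.34 + 4.95 + 5.24 = 17.53


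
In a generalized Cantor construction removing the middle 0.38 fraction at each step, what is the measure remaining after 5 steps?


Step 1: At each step, fraction remaining = 1 - 0.38 = 0.62
Step 2: After 5 steps, measure = (0.62)^5
Step 3: Computing the power step by step:
  After step 1: 0.62
  After step 2: 0.3844
  After step 3: 0.238328
  After step 4: 0.147763
  After step 5: 0.091613
Result = 0.091613


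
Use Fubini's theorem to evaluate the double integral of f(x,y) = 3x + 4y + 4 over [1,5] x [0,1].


By Fubini, integrate in x first, then y.
Step 1: Fix y, integrate over x in [1,5]:
  integral(3x + 4y + 4, x=1..5)
  = 3*(5^2 - 1^2)/2 + (4y + 4)*(5 - 1)
  = 36 + (4y + 4)*4
  = 36 + 16y + 16
  = 52 + 16y
Step 2: Integrate over y in [0,1]:
  integral(52 + 16y, y=0..1)
  = 52*1 + 16*(1^2 - 0^2)/2
  = 52 + 8
  = 60


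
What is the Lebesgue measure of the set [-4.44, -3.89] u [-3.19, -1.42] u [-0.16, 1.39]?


For pairwise disjoint intervals, m(union) = sum of lengths.
= (-3.89 - -4.44) + (-1.42 - -3.19) + (1.39 - -0.16)
= 0.55 + 1.77 + 1.55
= 3.87


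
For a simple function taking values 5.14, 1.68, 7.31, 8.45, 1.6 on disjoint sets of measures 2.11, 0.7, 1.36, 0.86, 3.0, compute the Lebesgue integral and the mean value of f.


Step 1: Integral = sum(value_i * measure_i)
= 5.14*2.11 + 1.68*0.7 + 7.31*1.36 + 8.45*0.86 + 1.6*3.0
= 10.8454 + 1.176 + 9.9416 + 7.267 + 4.8
= 34.03
Step 2: Total measure of domain = 2.11 + 0.7 + 1.36 + 0.86 + 3.0 = 8.03
Step 3: Average value = 34.03 / 8.03 = 4.237858


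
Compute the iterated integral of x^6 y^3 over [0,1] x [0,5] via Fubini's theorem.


By Fubini's theorem, the double integral factors as a product of single integrals:
Step 1: integral_0^1 x^6 dx = [x^7/7] from 0 to 1
     = 1^7/7 = 0.142857
Step 2: integral_0^5 y^3 dy = [y^4/4] from 0 to 5
     = 5^4/4 = 156.25
Step 3: Double integral = 0.142857 * 156.25 = 22.321429


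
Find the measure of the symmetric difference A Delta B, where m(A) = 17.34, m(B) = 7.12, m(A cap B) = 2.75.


m(A Delta B) = m(A) + m(B) - 2*m(A n B)
= 17.34 + 7.12 - 2*2.75
= 17.34 + 7.12 - 5.5
= 18.96


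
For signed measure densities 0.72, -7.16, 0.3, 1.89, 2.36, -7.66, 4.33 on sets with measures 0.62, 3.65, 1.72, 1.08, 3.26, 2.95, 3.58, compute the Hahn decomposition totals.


Step 1: Compute signed measure on each set:
  Set 1: 0.72 * 0.62 = 0.4464
  Set 2: -7.16 * 3.65 = -26.134
  Set 3: 0.3 * 1.72 = 0.516
  Set 4: 1.89 * 1.08 = 2.0412
  Set 5: 2.36 * 3.26 = 7.6936
  Set 6: -7.66 * 2.95 = -22.597
  Set 7: 4.33 * 3.58 = 15.5014
Step 2: Total signed measure = (0.4464) + (-26.134) + (0.516) + (2.0412) + (7.6936) + (-22.597) + (15.5014)
     = -22.5324
Step 3: Positive part mu+(X) = sum of positive contributions = 26.1986
Step 4: Negative part mu-(X) = |sum of negative contributions| = 48.731


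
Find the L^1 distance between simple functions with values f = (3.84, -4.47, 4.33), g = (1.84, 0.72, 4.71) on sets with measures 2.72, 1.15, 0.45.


Step 1: Compute differences f_i - g_i:
  3.84 - 1.84 = 2
  -4.47 - 0.72 = -5.19
  4.33 - 4.71 = -0.38
Step 2: Compute |diff|^1 * measure for each set:
  |2|^1 * 2.72 = 2 * 2.72 = 5.44
  |-5.19|^1 * 1.15 = 5.19 * 1.15 = 5.9685
  |-0.38|^1 * 0.45 = 0.38 * 0.45 = 0.171
Step 3: Sum = 11.5795
Step 4: ||f-g||_1 = (11.5795)^(1/1) = 11.5795


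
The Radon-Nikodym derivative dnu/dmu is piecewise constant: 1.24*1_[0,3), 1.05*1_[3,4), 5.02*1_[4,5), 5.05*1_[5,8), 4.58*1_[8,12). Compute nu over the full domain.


Integrate each piece of the Radon-Nikodym derivative:
Step 1: integral_0^3 1.24 dx = 1.24*(3-0) = 1.24*3 = 3.72
Step 2: integral_3^4 1.05 dx = 1.05*(4-3) = 1.05*1 = 1.05
Step 3: integral_4^5 5.02 dx = 5.02*(5-4) = 5.02*1 = 5.02
Step 4: integral_5^8 5.05 dx = 5.05*(8-5) = 5.05*3 = 15.15
Step 5: integral_8^12 4.58 dx = 4.58*(12-8) = 4.58*4 = 18.32
Total: 3.72 + 1.05 + 5.02 + 15.15 + 18.32 = 43.26


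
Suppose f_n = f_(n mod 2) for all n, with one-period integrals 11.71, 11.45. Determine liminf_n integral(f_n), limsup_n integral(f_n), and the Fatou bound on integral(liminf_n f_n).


The sequence (integral(f_n)) is periodic with period 2, repeating the values 11.71, 11.45 indefinitely.
Step 1: For a periodic sequence, every tail (a_m, a_(m+1), ...) contains all 2 period values infinitely often.
Step 2: Hence inf of every tail = min of the period values = min(11.71, 11.45) = 11.45.
        liminf_n integral(f_n) = sup over m of (inf of tail from m) = 11.45.
Step 3: Similarly sup of every tail = max of the period values = 11.71.
        limsup_n integral(f_n) = 11.71.
Step 4: Fatou's lemma: integral(liminf_n f_n) <= liminf_n integral(f_n) = 11.45.
        So the integral of the pointwise liminf is at most 11.45.


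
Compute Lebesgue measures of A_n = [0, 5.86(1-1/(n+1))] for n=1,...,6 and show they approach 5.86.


By continuity of measure from below: if A_n increases to A, then m(A_n) -> m(A).
Here A = [0, 5.86], so m(A) = 5.86
Step 1: a_1 = 5.86*(1 - 1/2) = 2.93, m(A_1) = 2.93
Step 2: a_2 = 5.86*(1 - 1/3) = 3.9067, m(A_2) = 3.9067
Step 3: a_3 = 5.86*(1 - 1/4) = 4.395, m(A_3) = 4.395
Step 4: a_4 = 5.86*(1 - 1/5) = 4.688, m(A_4) = 4.688
Step 5: a_5 = 5.86*(1 - 1/6) = 4.8833, m(A_5) = 4.8833
Step 6: a_6 = 5.86*(1 - 1/7) = 5.0229, m(A_6) = 5.0229
Limit: m(A_n) -> m([0,5.86]) = 5.86


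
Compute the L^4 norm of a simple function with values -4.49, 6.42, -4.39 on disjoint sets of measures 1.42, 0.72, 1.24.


Step 1: Compute |f_i|^4 for each value:
  |-4.49|^4 = 406.429632
  |6.42|^4 = 1698.791629
  |-4.39|^4 = 371.413838
Step 2: Multiply by measures and sum:
  406.429632 * 1.42 = 577.130077
  1698.791629 * 0.72 = 1223.129973
  371.413838 * 1.24 = 460.55316
Sum = 577.130077 + 1223.129973 + 460.55316 = 2260.81321
Step 3: Take the p-th root:
||f||_4 = (2260.81321)^(1/4) = 6.895506


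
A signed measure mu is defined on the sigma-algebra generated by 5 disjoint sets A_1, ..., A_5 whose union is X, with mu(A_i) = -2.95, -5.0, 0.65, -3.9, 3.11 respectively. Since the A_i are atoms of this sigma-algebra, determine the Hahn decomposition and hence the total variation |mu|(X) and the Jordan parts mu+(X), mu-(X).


Step 1: Every measurable set is a union of atoms (the cells / points), so a Hahn decomposition is
  obtained by grouping atoms by sign: P = union of atoms with mu > 0, N = union of the remaining atoms.
  Atoms in P (indices): 3, 5;  atoms in N (indices): 1, 2, 4
  Positive values: 0.65, 3.11
  Negative values: -2.95, -5, -3.9
Step 2: mu+(X) = mu(P) = sum of positive atom values = 3.76
Step 3: mu-(X) = -mu(N) = sum of |negative atom values| = 11.85
Step 4: |mu|(X) = mu+(X) + mu-(X) = 3.76 + 11.85 = 15.61


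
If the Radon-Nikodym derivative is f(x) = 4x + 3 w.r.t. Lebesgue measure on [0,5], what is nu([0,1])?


nu(A) = integral_A (dnu/dmu) dmu = integral_0^1 (4x + 3) dx
Step 1: Antiderivative F(x) = (4/2)x^2 + 3x
Step 2: F(1) = (4/2)*1^2 + 3*1 = 2 + 3 = 5
Step 3: F(0) = (4/2)*0^2 + 3*0 = 0.0 + 0 = 0.0
Step 4: nu([0,1]) = F(1) - F(0) = 5 - 0.0 = 5


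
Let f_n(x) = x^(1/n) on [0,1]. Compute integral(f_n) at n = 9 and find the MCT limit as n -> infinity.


At n = 9: f_9(x) = x^(1/9).
Step 1: integral(x^(1/9), 0, 1) = [x^(1/9+1) / (1/9+1)] from 0 to 1
     = 1 / (1/9 + 1) = 1 / ((9+1)/9) = 9/(9+1)
     = 9/10 = 0.9
Step 2: As n -> infinity, f_n(x) = x^(1/n) -> 1 for x in (0,1], and f_n is increasing in n.
By MCT, lim_n integral(f_n) = integral(lim_n f_n) = integral(1, 0, 1) = 1.
Step 3: Verify convergence: 9/10 = 0.9 -> 1


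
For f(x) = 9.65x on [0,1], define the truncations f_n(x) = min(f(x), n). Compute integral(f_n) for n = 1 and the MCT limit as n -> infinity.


f(x) = 9.65x on [0,1]; f_n(x) = min(9.65x, n). At n = 1:
Step 1: f(x) reaches 1 at x = 1/9.65 = 0.103627
Step 2: integral(f_1) = integral(9.65x, 0, 0.103627) + integral(1, 0.103627, 1)
       = 9.65*0.103627^2/2 + 1*(1 - 0.103627)
       = 0.051813 + 0.896373
       = 0.948187
Step 3: As n -> infinity, f_n increases to f, so by MCT integral(f_n) -> integral(f) = 9.65/2 = 4.825.
Convergence: integral(f_1) = 0.948187 -> 4.825 as n -> infinity


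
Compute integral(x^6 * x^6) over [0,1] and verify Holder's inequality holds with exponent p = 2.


Step 1: Exact integral of f*g = integral(x^12, 0, 1) = 1/13
     = 0.076923
Step 2: Holder bound with p=2, q=2:
  ||f||_p = (integral x^12 dx)^(1/2) = (1/13)^(1/2) = 0.27735
  ||g||_q = (integral x^12 dx)^(1/2) = (1/13)^(1/2) = 0.27735
Step 3: Holder bound = ||f||_p * ||g||_q = 0.27735 * 0.27735 = 0.076923
Verification: 0.076923 <= 0.076923 (Holder holds)


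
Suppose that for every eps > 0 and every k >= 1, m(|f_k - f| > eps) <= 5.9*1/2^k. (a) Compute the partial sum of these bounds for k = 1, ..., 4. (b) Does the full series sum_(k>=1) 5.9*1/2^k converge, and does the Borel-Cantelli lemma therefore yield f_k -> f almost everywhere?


Step 1: List the terms 5.9*1/2^k for k = 1 to 4:
  k=1: 2.95
  k=2: 1.475
  k=3: 0.7375
  k=4: 0.36875
Step 2: Partial sum = 2.95 + 1.475 + 0.7375 + 0.36875
     = 5.53125
Step 3: The full series sum_(k>=1) 5.9*1/2^k converges (geometric series with ratio 1/2 < 1; a constant multiple of a convergent series converges).
Step 4: Fix eps > 0. Since sum_k m(|f_k - f| > eps) < infinity, the Borel-Cantelli lemma gives
        m(limsup_k {|f_k - f| > eps}) = 0, i.e. for a.e. x, |f_k(x) - f(x)| <= eps for all large k.
        Applying this with eps = 1/j for j = 1, 2, ... and intersecting the countably many full-measure sets,
        for a.e. x we get limsup_k |f_k(x) - f(x)| <= 1/j for every j, hence f_k -> f almost everywhere.
Conclusion: series converges; Borel-Cantelli yields f_k -> f a.e.


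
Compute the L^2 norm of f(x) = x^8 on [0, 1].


Step 1: ||f||_2 = (integral_0^1 |x^8|^2 dx)^(1/2)
     = (integral_0^1 x^16 dx)^(1/2)
Step 2: integral_0^1 x^16 dx = [x^17/(17)] from 0 to 1 = 1^17/17
     = 1/17 = 0.058824
Step 3: ||f||_2 = (0.058824)^(1/2) = 0.242536


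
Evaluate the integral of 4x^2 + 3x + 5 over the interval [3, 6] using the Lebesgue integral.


The Lebesgue integral of a Riemann-integrable function agrees with the Riemann integral.
Antiderivative F(x) = (4/3)x^3 + (3/2)x^2 + 5x
F(6) = (4/3)*6^3 + (3/2)*6^2 + 5*6
     = (4/3)*216 + (3/2)*36 + 5*6
     = 288 + 54 + 30
     = 372
F(3) = 64.5
Integral = F(6) - F(3) = 372 - 64.5 = 307.5


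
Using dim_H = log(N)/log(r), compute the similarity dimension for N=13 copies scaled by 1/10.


For a self-similar set with N copies scaled by 1/r:
dim_H = log(N)/log(r) = log(13)/log(10)
= 2.564949/2.302585
= 1.113943


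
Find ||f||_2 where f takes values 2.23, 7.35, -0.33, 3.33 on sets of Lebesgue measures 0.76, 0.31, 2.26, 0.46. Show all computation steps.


Step 1: Compute |f_i|^2 for each value:
  |2.23|^2 = 4.9729
  |7.35|^2 = 54.0225
  |-0.33|^2 = 0.1089
  |3.33|^2 = 11.0889
Step 2: Multiply by measures and sum:
  4.9729 * 0.76 = 3.779404
  54.0225 * 0.31 = 16.746975
  0.1089 * 2.26 = 0.246114
  11.0889 * 0.46 = 5.100894
Sum = 3.779404 + 16.746975 + 0.246114 + 5.100894 = 25.873387
Step 3: Take the p-th root:
||f||_2 = (25.873387)^(1/2) = 5.086589


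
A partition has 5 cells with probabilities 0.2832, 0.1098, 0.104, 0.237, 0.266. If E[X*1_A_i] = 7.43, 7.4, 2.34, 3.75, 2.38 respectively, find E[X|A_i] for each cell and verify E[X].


For each cell A_i: E[X|A_i] = E[X*1_A_i] / P(A_i)
Step 1: E[X|A_1] = 7.43 / 0.2832 = 26.235876
Step 2: E[X|A_2] = 7.4 / 0.1098 = 67.395264
Step 3: E[X|A_3] = 2.34 / 0.104 = 22.5
Step 4: E[X|A_4] = 3.75 / 0.237 = 15.822785
Step 5: E[X|A_5] = 2.38 / 0.266 = 8.947368
Verification: E[X] = sum E[X*1_A_i] = 7.43 + 7.4 + 2.34 + 3.75 + 2.38 = 23.3


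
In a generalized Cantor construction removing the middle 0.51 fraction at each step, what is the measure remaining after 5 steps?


Step 1: At each step, fraction remaining = 1 - 0.51 = 0.49
Step 2: After 5 steps, measure = (0.49)^5
Step 3: Computing the power step by step:
  After step 1: 0.49
  After step 2: 0.2401
  After step 3: 0.117649
  After step 4: 0.057648
  After step 5: 0.028248
Result = 0.028248


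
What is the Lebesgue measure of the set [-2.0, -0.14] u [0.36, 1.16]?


For pairwise disjoint intervals, m(union) = sum of lengths.
= (-0.14 - -2.0) + (1.16 - 0.36)
= 1.86 + 0.8
= 2.66


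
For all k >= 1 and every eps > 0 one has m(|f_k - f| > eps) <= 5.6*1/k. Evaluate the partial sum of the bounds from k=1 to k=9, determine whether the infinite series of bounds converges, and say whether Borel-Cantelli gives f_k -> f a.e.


Step 1: List the terms 5.6*1/k for k = 1 to 9:
  k=1: 5.6
  k=2: 2.8
  k=3: 1.866667
  k=4: 1.4
  k=5: 1.12
  k=6: 0.933333
  k=7: 0.8
  k=8: 0.7
  k=9: 0.622222
Step 2: Partial sum = 5.6 + 2.8 + 1.866667 + 1.4 + 1.12 + 0.933333 + 0.8 + 0.7 + 0.622222
     = 15.842222
Step 3: The full series sum_(k>=1) 5.6*1/k diverges (harmonic series, p = 1; a nonzero constant multiple of a divergent series diverges).
Step 4: The (first) Borel-Cantelli lemma requires a summable sequence of measures, so it does not apply here;
        from this bound alone no conclusion about a.e. convergence can be drawn (convergence in measure still
        gives an a.e.-convergent subsequence, but not a.e. convergence of the whole sequence).
Conclusion: series diverges; Borel-Cantelli is inconclusive about a.e. convergence of f_k.


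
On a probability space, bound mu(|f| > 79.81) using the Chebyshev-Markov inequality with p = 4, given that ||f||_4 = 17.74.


Chebyshev/Markov inequality: mu(|f| > eps) <= (||f||_p / eps)^p
Step 1: ||f||_4 / eps = 17.74 / 79.81 = 0.222278
Step 2: Raise to power p = 4:
  (0.222278)^4 = 0.002441
Step 3: Therefore mu(|f| > 79.81) <= 0.002441


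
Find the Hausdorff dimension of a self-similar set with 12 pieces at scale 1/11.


For a self-similar set with N copies scaled by 1/r:
dim_H = log(N)/log(r) = log(12)/log(11)
= 2.484907/2.397895
= 1.036287


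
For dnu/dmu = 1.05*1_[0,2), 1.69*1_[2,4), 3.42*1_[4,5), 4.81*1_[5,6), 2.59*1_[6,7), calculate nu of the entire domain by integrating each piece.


Integrate each piece of the Radon-Nikodym derivative:
Step 1: integral_0^2 1.05 dx = 1.05*(2-0) = 1.05*2 = 2.1
Step 2: integral_2^4 1.69 dx = 1.69*(4-2) = 1.69*2 = 3.38
Step 3: integral_4^5 3.42 dx = 3.42*(5-4) = 3.42*1 = 3.42
Step 4: integral_5^6 4.81 dx = 4.81*(6-5) = 4.81*1 = 4.81
Step 5: integral_6^7 2.59 dx = 2.59*(7-6) = 2.59*1 = 2.59
Total: 2.1 + 3.38 + 3.42 + 4.81 + 2.59 = 16.3


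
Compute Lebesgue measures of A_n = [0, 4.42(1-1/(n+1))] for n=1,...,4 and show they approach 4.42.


By continuity of measure from below: if A_n increases to A, then m(A_n) -> m(A).
Here A = [0, 4.42], so m(A) = 4.42
Step 1: a_1 = 4.42*(1 - 1/2) = 2.21, m(A_1) = 2.21
Step 2: a_2 = 4.42*(1 - 1/3) = 2.9467, m(A_2) = 2.9467
Step 3: a_3 = 4.42*(1 - 1/4) = 3.315, m(A_3) = 3.315
Step 4: a_4 = 4.42*(1 - 1/5) = 3.536, m(A_4) = 3.536
Limit: m(A_n) -> m([0,4.42]) = 4.42


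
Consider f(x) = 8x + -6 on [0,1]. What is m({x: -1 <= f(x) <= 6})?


f^(-1)([-1, 6]) = {x : -1 <= 8x + -6 <= 6}
Solving: (-1 - -6)/8 <= x <= (6 - -6)/8
= [0.625, 1.5]
Intersecting with [0,1]: [0.625, 1]
Measure = 1 - 0.625 = 0.375


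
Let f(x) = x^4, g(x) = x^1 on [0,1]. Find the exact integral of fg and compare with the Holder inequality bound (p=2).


Step 1: Exact integral of f*g = integral(x^5, 0, 1) = 1/6
     = 0.166667
Step 2: Holder bound with p=2, q=2:
  ||f||_p = (integral x^8 dx)^(1/2) = (1/9)^(1/2) = 0.333333
  ||g||_q = (integral x^2 dx)^(1/2) = (1/3)^(1/2) = 0.57735
Step 3: Holder bound = ||f||_p * ||g||_q = 0.333333 * 0.57735 = 0.19245
Verification: 0.166667 <= 0.19245 (Holder holds)


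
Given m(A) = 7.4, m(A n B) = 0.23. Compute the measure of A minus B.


m(A \ B) = m(A) - m(A n B)
= 7.4 - 0.23
= 7.17


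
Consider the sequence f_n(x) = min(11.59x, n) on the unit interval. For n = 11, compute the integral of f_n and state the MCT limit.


f(x) = 11.59x on [0,1]; f_n(x) = min(11.59x, n). At n = 11:
Step 1: f(x) reaches 11 at x = 11/11.59 = 0.949094
Step 2: integral(f_11) = integral(11.59x, 0, 0.949094) + integral(11, 0.949094, 1)
       = 11.59*0.949094^2/2 + 11*(1 - 0.949094)
       = 5.220017 + 0.559965
       = 5.779983
Step 3: As n -> infinity, f_n increases to f, so by MCT integral(f_n) -> integral(f) = 11.59/2 = 5.795.
Convergence: integral(f_11) = 5.779983 -> 5.795 as n -> infinity


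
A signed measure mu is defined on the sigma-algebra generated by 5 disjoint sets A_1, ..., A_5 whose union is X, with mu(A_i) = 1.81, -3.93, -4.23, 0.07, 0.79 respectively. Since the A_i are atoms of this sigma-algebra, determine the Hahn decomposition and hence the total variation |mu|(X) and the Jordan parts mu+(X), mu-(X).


Step 1: Every measurable set is a union of atoms (the cells / points), so a Hahn decomposition is
  obtained by grouping atoms by sign: P = union of atoms with mu > 0, N = union of the remaining atoms.
  Atoms in P (indices): 1, 4, 5;  atoms in N (indices): 2, 3
  Positive values: 1.81, 0.07, 0.79
  Negative values: -3.93, -4.23
Step 2: mu+(X) = mu(P) = sum of positive atom values = 2.67
Step 3: mu-(X) = -mu(N) = sum of |negative atom values| = 8.16
Step 4: |mu|(X) = mu+(X) + mu-(X) = 2.67 + 8.16 = 10.83


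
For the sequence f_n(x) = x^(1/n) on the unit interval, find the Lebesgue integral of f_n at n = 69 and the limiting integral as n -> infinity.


At n = 69: f_69(x) = x^(1/69).
Step 1: integral(x^(1/69), 0, 1) = [x^(1/69+1) / (1/69+1)] from 0 to 1
     = 1 / (1/69 + 1) = 1 / ((69+1)/69) = 69/(69+1)
     = 69/70 = 0.985714
Step 2: As n -> infinity, f_n(x) = x^(1/n) -> 1 for x in (0,1], and f_n is increasing in n.
By MCT, lim_n integral(f_n) = integral(lim_n f_n) = integral(1, 0, 1) = 1.
Step 3: Verify convergence: 69/70 = 0.985714 -> 1


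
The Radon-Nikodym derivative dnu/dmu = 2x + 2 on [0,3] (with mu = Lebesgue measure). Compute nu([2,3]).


nu(A) = integral_A (dnu/dmu) dmu = integral_2^3 (2x + 2) dx
Step 1: Antiderivative F(x) = (2/2)x^2 + 2x
Step 2: F(3) = (2/2)*3^2 + 2*3 = 9 + 6 = 15
Step 3: F(2) = (2/2)*2^2 + 2*2 = 4 + 4 = 8
Step 4: nu([2,3]) = F(3) - F(2) = 15 - 8 = 7


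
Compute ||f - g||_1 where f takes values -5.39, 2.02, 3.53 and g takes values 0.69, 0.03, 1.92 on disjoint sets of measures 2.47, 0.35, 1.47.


Step 1: Compute differences f_i - g_i:
  -5.39 - 0.69 = -6.08
  2.02 - 0.03 = 1.99
  3.53 - 1.92 = 1.61
Step 2: Compute |diff|^1 * measure for each set:
  |-6.08|^1 * 2.47 = 6.08 * 2.47 = 15.0176
  |1.99|^1 * 0.35 = 1.99 * 0.35 = 0.6965
  |1.61|^1 * 1.47 = 1.61 * 1.47 = 2.3667
Step 3: Sum = 18.0808
Step 4: ||f-g||_1 = (18.0808)^(1/1) = 18.0808


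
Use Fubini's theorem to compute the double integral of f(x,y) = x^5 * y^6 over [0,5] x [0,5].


By Fubini's theorem, the double integral factors as a product of single integrals:
Step 1: integral_0^5 x^5 dx = [x^6/6] from 0 to 5
     = 5^6/6 = 2604.166667
Step 2: integral_0^5 y^6 dy = [y^7/7] from 0 to 5
     = 5^7/7 = 11160.714286
Step 3: Double integral = 2604.166667 * 11160.714286 = 2.906436e+07


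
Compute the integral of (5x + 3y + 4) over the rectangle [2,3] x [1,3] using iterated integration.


By Fubini, integrate in x first, then y.
Step 1: Fix y, integrate over x in [2,3]:
  integral(5x + 3y + 4, x=2..3)
  = 5*(3^2 - 2^2)/2 + (3y + 4)*(3 - 2)
  = 12.5 + (3y + 4)*1
  = 12.5 + 3y + 4
  = 16.5 + 3y
Step 2: Integrate over y in [1,3]:
  integral(16.5 + 3y, y=1..3)
  = 16.5*2 + 3*(3^2 - 1^2)/2
  = 33 + 12
  = 45


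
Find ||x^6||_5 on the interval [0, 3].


Step 1: ||f||_5 = (integral_0^3 |x^6|^5 dx)^(1/5)
     = (integral_0^3 x^30 dx)^(1/5)
Step 2: integral_0^3 x^30 dx = [x^31/(31)] from 0 to 3 = 3^31/31
     = 617673396283947/31 = 1.992495e+13
Step 3: ||f||_5 = (1.992495e+13)^(1/5) = 456.96132


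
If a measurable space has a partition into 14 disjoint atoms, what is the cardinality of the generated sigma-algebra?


Each element of the sigma-algebra is a union of some subset of the 14 atoms.
The number of such subsets is 2^14 = 16384.


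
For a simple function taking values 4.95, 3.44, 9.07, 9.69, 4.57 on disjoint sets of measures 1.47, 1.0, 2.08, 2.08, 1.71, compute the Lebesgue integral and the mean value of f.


Step 1: Integral = sum(value_i * measure_i)
= 4.95*1.47 + 3.44*1.0 + 9.07*2.08 + 9.69*2.08 + 4.57*1.71
= 7.2765 + 3.44 + 18.8656 + 20.1552 + 7.8147
= 57.552
Step 2: Total measure of domain = 1.47 + 1.0 + 2.08 + 2.08 + 1.71 = 8.34
Step 3: Average value = 57.552 / 8.34 = 6.900719


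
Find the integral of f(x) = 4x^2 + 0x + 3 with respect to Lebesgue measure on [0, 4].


The Lebesgue integral of a Riemann-integrable function agrees with the Riemann integral.
Antiderivative F(x) = (4/3)x^3 + (0/2)x^2 + 3x
F(4) = (4/3)*4^3 + (0/2)*4^2 + 3*4
     = (4/3)*64 + (0/2)*16 + 3*4
     = 85.333333 + 0.0 + 12
     = 97.333333
F(0) = 0.0
Integral = F(4) - F(0) = 97.333333 - 0.0 = 97.333333


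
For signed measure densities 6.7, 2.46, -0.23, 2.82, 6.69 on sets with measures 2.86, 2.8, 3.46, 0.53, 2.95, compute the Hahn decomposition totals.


Step 1: Compute signed measure on each set:
  Set 1: 6.7 * 2.86 = 19.162
  Set 2: 2.46 * 2.8 = 6.888
  Set 3: -0.23 * 3.46 = -0.7958
  Set 4: 2.82 * 0.53 = 1.4946
  Set 5: 6.69 * 2.95 = 19.7355
Step 2: Total signed measure = (19.162) + (6.888) + (-0.7958) + (1.4946) + (19.7355)
     = 46.4843
Step 3: Positive part mu+(X) = sum of positive contributions = 47.2801
Step 4: Negative part mu-(X) = |sum of negative contributions| = 0.7958


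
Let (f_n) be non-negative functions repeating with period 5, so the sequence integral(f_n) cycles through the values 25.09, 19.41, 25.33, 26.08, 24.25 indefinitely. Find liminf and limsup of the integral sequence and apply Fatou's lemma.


The sequence (integral(f_n)) is periodic with period 5, repeating the values 25.09, 19.41, 25.33, 26.08, 24.25 indefinitely.
Step 1: For a periodic sequence, every tail (a_m, a_(m+1), ...) contains all 5 period values infinitely often.
Step 2: Hence inf of every tail = min of the period values = min(25.09, 19.41, 25.33, 26.08, 24.25) = 19.41.
        liminf_n integral(f_n) = sup over m of (inf of tail from m) = 19.41.
Step 3: Similarly sup of every tail = max of the period values = 26.08.
        limsup_n integral(f_n) = 26.08.
Step 4: Fatou's lemma: integral(liminf_n f_n) <= liminf_n integral(f_n) = 19.41.
        So the integral of the pointwise liminf is at most 19.41.


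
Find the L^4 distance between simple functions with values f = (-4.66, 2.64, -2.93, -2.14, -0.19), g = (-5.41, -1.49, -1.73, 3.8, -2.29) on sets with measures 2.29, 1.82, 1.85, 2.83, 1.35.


Step 1: Compute differences f_i - g_i:
  -4.66 - -5.41 = 0.75
  2.64 - -1.49 = 4.13
  -2.93 - -1.73 = -1.2
  -2.14 - 3.8 = -5.94
  -0.19 - -2.29 = 2.1
Step 2: Compute |diff|^4 * measure for each set:
  |0.75|^4 * 2.29 = 0.316406 * 2.29 = 0.72457
  |4.13|^4 * 1.82 = 290.937838 * 1.82 = 529.506864
  |-1.2|^4 * 1.85 = 2.0736 * 1.85 = 3.83616
  |-5.94|^4 * 2.83 = 1244.932429 * 2.83 = 3523.158774
  |2.1|^4 * 1.35 = 19.4481 * 1.35 = 26.254935
Step 3: Sum = 4083.481304
Step 4: ||f-g||_4 = (4083.481304)^(1/4) = 7.99388


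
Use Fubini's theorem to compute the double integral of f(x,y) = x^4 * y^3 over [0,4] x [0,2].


By Fubini's theorem, the double integral factors as a product of single integrals:
Step 1: integral_0^4 x^4 dx = [x^5/5] from 0 to 4
     = 4^5/5 = 204.8
Step 2: integral_0^2 y^3 dy = [y^4/4] from 0 to 2
     = 2^4/4 = 4
Step 3: Double integral = 204.8 * 4 = 819.2


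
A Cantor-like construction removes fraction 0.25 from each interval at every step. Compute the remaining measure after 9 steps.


Step 1: At each step, fraction remaining = 1 - 0.25 = 0.75
Step 2: After 9 steps, measure = (0.75)^9
Result = 0.075085


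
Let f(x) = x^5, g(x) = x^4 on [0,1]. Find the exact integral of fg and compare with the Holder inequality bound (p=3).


Step 1: Exact integral of f*g = integral(x^9, 0, 1) = 1/10
     = 0.1
Step 2: Holder bound with p=3, q=1.5:
  ||f||_p = (integral x^15 dx)^(1/3) = (1/16)^(1/3) = 0.39685
  ||g||_q = (integral x^6 dx)^(1/1.5) = (1/7)^(1/1.5) = 0.273276
Step 3: Holder bound = ||f||_p * ||g||_q = 0.39685 * 0.273276 = 0.10845
Verification: 0.1 <= 0.10845 (Holder holds)


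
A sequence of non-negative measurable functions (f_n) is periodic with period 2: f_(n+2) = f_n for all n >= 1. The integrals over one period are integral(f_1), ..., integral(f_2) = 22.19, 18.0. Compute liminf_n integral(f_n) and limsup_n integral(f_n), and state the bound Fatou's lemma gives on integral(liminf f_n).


The sequence (integral(f_n)) is periodic with period 2, repeating the values 22.19, 18.0 indefinitely.
Step 1: For a periodic sequence, every tail (a_m, a_(m+1), ...) contains all 2 period values infinitely often.
Step 2: Hence inf of every tail = min of the period values = min(22.19, 18.0) = 18.
        liminf_n integral(f_n) = sup over m of (inf of tail from m) = 18.
Step 3: Similarly sup of every tail = max of the period values = 22.19.
        limsup_n integral(f_n) = 22.19.
Step 4: Fatou's lemma: integral(liminf_n f_n) <= liminf_n integral(f_n) = 18.
        So the integral of the pointwise liminf is at most 18.


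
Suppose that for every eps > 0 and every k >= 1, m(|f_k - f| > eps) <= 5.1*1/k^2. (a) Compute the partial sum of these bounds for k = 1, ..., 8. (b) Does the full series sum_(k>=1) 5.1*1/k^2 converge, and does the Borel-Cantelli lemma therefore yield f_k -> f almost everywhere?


Step 1: List the terms 5.1*1/k^2 for k = 1 to 8:
  k=1: 5.1
  k=2: 1.275
  k=3: 0.566667
  k=4: 0.31875
  k=5: 0.204
  k=6: 0.141667
  k=7: 0.104082
  k=8: 0.079687
Step 2: Partial sum = 5.1 + 1.275 + 0.566667 + 0.31875 + 0.204 + 0.141667 + 0.104082 + 0.079687
     = 7.789852
Step 3: The full series sum_(k>=1) 5.1*1/k^2 converges (p-series with p = 2 > 1; a constant multiple of a convergent series converges).
Step 4: Fix eps > 0. Since sum_k m(|f_k - f| > eps) < infinity, the Borel-Cantelli lemma gives
        m(limsup_k {|f_k - f| > eps}) = 0, i.e. for a.e. x, |f_k(x) - f(x)| <= eps for all large k.
        Applying this with eps = 1/j for j = 1, 2, ... and intersecting the countably many full-measure sets,
        for a.e. x we get limsup_k |f_k(x) - f(x)| <= 1/j for every j, hence f_k -> f almost everywhere.
Conclusion: series converges; Borel-Cantelli yields f_k -> f a.e.


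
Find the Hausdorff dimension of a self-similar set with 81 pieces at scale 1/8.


For a self-similar set with N copies scaled by 1/r:
dim_H = log(N)/log(r) = log(81)/log(8)
= 4.394449/2.079442
= 2.113283


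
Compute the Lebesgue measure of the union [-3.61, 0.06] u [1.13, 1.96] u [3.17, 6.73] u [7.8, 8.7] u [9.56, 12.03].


For pairwise disjoint intervals, m(union) = sum of lengths.
= (0.06 - -3.61) + (1.96 - 1.13) + (6.73 - 3.17) + (8.7 - 7.8) + (12.03 - 9.56)
= 3.67 + 0.83 + 3.56 + 0.9 + 2.47
= 11.43


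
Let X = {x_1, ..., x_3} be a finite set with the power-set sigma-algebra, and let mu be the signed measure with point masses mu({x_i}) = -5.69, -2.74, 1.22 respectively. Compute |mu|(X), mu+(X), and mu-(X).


Step 1: Every measurable set is a union of atoms (the cells / points), so a Hahn decomposition is
  obtained by grouping atoms by sign: P = union of atoms with mu > 0, N = union of the remaining atoms.
  Atoms in P (indices): 3;  atoms in N (indices): 1, 2
  Positive values: 1.22
  Negative values: -5.69, -2.74
Step 2: mu+(X) = mu(P) = sum of positive atom values = 1.22
Step 3: mu-(X) = -mu(N) = sum of |negative atom values| = 8.43
Step 4: |mu|(X) = mu+(X) + mu-(X) = 1.22 + 8.43 = 9.65


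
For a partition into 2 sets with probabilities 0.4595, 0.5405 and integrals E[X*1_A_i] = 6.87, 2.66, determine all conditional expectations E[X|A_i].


For each cell A_i: E[X|A_i] = E[X*1_A_i] / P(A_i)
Step 1: E[X|A_1] = 6.87 / 0.4595 = 14.951034
Step 2: E[X|A_2] = 2.66 / 0.5405 = 4.921369
Verification: E[X] = sum E[X*1_A_i] = 6.87 + 2.66 = 9.53


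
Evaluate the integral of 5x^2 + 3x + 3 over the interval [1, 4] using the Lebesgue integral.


The Lebesgue integral of a Riemann-integrable function agrees with the Riemann integral.
Antiderivative F(x) = (5/3)x^3 + (3/2)x^2 + 3x
F(4) = (5/3)*4^3 + (3/2)*4^2 + 3*4
     = (5/3)*64 + (3/2)*16 + 3*4
     = 106.666667 + 24 + 12
     = 142.666667
F(1) = 6.166667
Integral = F(4) - F(1) = 142.666667 - 6.166667 = 136.5


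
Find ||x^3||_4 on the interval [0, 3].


Step 1: ||f||_4 = (integral_0^3 |x^3|^4 dx)^(1/4)
     = (integral_0^3 x^12 dx)^(1/4)
Step 2: integral_0^3 x^12 dx = [x^13/(13)] from 0 to 3 = 3^13/13
     = 1594323/13 = 122640.230769
Step 3: ||f||_4 = (122640.230769)^(1/4) = 18.713639


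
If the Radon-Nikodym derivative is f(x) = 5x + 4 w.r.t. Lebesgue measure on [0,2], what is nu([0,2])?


nu(A) = integral_A (dnu/dmu) dmu = integral_0^2 (5x + 4) dx
Step 1: Antiderivative F(x) = (5/2)x^2 + 4x
Step 2: F(2) = (5/2)*2^2 + 4*2 = 10 + 8 = 18
Step 3: F(0) = (5/2)*0^2 + 4*0 = 0.0 + 0 = 0.0
Step 4: nu([0,2]) = F(2) - F(0) = 18 - 0.0 = 18


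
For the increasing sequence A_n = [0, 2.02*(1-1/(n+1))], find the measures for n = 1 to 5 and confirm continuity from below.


By continuity of measure from below: if A_n increases to A, then m(A_n) -> m(A).
Here A = [0, 2.02], so m(A) = 2.02
Step 1: a_1 = 2.02*(1 - 1/2) = 1.01, m(A_1) = 1.01
Step 2: a_2 = 2.02*(1 - 1/3) = 1.3467, m(A_2) = 1.3467
Step 3: a_3 = 2.02*(1 - 1/4) = 1.515, m(A_3) = 1.515
Step 4: a_4 = 2.02*(1 - 1/5) = 1.616, m(A_4) = 1.616
Step 5: a_5 = 2.02*(1 - 1/6) = 1.6833, m(A_5) = 1.6833
Limit: m(A_n) -> m([0,2.02]) = 2.02


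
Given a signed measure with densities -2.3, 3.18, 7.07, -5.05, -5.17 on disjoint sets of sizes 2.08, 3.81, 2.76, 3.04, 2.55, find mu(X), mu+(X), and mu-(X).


Step 1: Compute signed measure on each set:
  Set 1: -2.3 * 2.08 = -4.784
  Set 2: 3.18 * 3.81 = 12.1158
  Set 3: 7.07 * 2.76 = 19.5132
  Set 4: -5.05 * 3.04 = -15.352
  Set 5: -5.17 * 2.55 = -13.1835
Step 2: Total signed measure = (-4.784) + (12.1158) + (19.5132) + (-15.352) + (-13.1835)
     = -1.6905
Step 3: Positive part mu+(X) = sum of positive contributions = 31.629
Step 4: Negative part mu-(X) = |sum of negative contributions| = 33.3195


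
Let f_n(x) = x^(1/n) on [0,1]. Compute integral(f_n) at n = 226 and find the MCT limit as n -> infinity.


At n = 226: f_226(x) = x^(1/226).
Step 1: integral(x^(1/226), 0, 1) = [x^(1/226+1) / (1/226+1)] from 0 to 1
     = 1 / (1/226 + 1) = 1 / ((226+1)/226) = 226/(226+1)
     = 226/227 = 0.995595
Step 2: As n -> infinity, f_n(x) = x^(1/n) -> 1 for x in (0,1], and f_n is increasing in n.
By MCT, lim_n integral(f_n) = integral(lim_n f_n) = integral(1, 0, 1) = 1.
Step 3: Verify convergence: 226/227 = 0.995595 -> 1


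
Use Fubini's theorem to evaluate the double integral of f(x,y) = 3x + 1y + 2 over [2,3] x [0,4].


By Fubini, integrate in x first, then y.
Step 1: Fix y, integrate over x in [2,3]:
  integral(3x + 1y + 2, x=2..3)
  = 3*(3^2 - 2^2)/2 + (1y + 2)*(3 - 2)
  = 7.5 + (1y + 2)*1
  = 7.5 + 1y + 2
  = 9.5 + 1y
Step 2: Integrate over y in [0,4]:
  integral(9.5 + 1y, y=0..4)
  = 9.5*4 + 1*(4^2 - 0^2)/2
  = 38 + 8
  = 46


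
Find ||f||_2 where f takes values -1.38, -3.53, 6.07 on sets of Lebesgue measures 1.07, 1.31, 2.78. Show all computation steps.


Step 1: Compute |f_i|^2 for each value:
  |-1.38|^2 = 1.9044
  |-3.53|^2 = 12.4609
  |6.07|^2 = 36.8449
Step 2: Multiply by measures and sum:
  1.9044 * 1.07 = 2.037708
  12.4609 * 1.31 = 16.323779
  36.8449 * 2.78 = 102.428822
Sum = 2.037708 + 16.323779 + 102.428822 = 120.790309
Step 3: Take the p-th root:
||f||_2 = (120.790309)^(1/2) = 10.990464


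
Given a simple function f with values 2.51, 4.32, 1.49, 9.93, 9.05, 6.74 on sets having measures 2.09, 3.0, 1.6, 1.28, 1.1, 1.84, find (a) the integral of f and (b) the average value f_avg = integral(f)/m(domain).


Step 1: Integral = sum(value_i * measure_i)
= 2.51*2.09 + 4.32*3.0 + 1.49*1.6 + 9.93*1.28 + 9.05*1.1 + 6.74*1.84
= 5.2459 + 12.96 + 2.384 + 12.7104 + 9.955 + 12.4016
= 55.6569
Step 2: Total measure of domain = 2.09 + 3.0 + 1.6 + 1.28 + 1.1 + 1.84 = 10.91
Step 3: Average value = 55.6569 / 10.91 = 5.101457


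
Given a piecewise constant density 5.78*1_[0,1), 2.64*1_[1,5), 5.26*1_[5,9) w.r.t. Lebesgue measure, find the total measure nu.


Integrate each piece of the Radon-Nikodym derivative:
Step 1: integral_0^1 5.78 dx = 5.78*(1-0) = 5.78*1 = 5.78
Step 2: integral_1^5 2.64 dx = 2.64*(5-1) = 2.64*4 = 10.56
Step 3: integral_5^9 5.26 dx = 5.26*(9-5) = 5.26*4 = 21.04
Total: 5.78 + 10.56 + 21.04 = 37.38


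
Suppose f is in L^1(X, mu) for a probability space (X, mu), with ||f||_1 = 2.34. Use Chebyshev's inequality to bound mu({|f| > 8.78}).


Chebyshev/Markov inequality: mu(|f| > eps) <= (||f||_p / eps)^p
Step 1: ||f||_1 / eps = 2.34 / 8.78 = 0.266515
Step 2: Raise to power p = 1:
  (0.266515)^1 = 0.266515
Step 3: Therefore mu(|f| > 8.78) <= 0.266515


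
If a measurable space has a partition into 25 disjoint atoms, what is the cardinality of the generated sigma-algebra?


Each element of the sigma-algebra is a union of some subset of the 25 atoms.
The number of such subsets is 2^25 = 33554432.


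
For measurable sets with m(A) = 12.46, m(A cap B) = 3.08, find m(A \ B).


m(A \ B) = m(A) - m(A n B)
= 12.46 - 3.08
= 9.38


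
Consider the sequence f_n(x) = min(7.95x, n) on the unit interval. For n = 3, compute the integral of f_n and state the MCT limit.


f(x) = 7.95x on [0,1]; f_n(x) = min(7.95x, n). At n = 3:
Step 1: f(x) reaches 3 at x = 3/7.95 = 0.377358
Step 2: integral(f_3) = integral(7.95x, 0, 0.377358) + integral(3, 0.377358, 1)
       = 7.95*0.377358^2/2 + 3*(1 - 0.377358)
       = 0.566038 + 1.867925
       = 2.433962
Step 3: As n -> infinity, f_n increases to f, so by MCT integral(f_n) -> integral(f) = 7.95/2 = 3.975.
Convergence: integral(f_3) = 2.433962 -> 3.975 as n -> infinity


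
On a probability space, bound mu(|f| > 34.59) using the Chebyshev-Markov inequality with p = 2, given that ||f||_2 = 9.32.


Chebyshev/Markov inequality: mu(|f| > eps) <= (||f||_p / eps)^p
Step 1: ||f||_2 / eps = 9.32 / 34.59 = 0.269442
Step 2: Raise to power p = 2:
  (0.269442)^2 = 0.072599
Step 3: Therefore mu(|f| > 34.59) <= 0.072599


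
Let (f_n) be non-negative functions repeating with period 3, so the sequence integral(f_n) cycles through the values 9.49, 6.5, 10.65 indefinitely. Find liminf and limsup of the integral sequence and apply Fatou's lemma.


The sequence (integral(f_n)) is periodic with period 3, repeating the values 9.49, 6.5, 10.65 indefinitely.
Step 1: For a periodic sequence, every tail (a_m, a_(m+1), ...) contains all 3 period values infinitely often.
Step 2: Hence inf of every tail = min of the period values = min(9.49, 6.5, 10.65) = 6.5.
        liminf_n integral(f_n) = sup over m of (inf of tail from m) = 6.5.
Step 3: Similarly sup of every tail = max of the period values = 10.65.
        limsup_n integral(f_n) = 10.65.
Step 4: Fatou's lemma: integral(liminf_n f_n) <= liminf_n integral(f_n) = 6.5.
        So the integral of the pointwise liminf is at most 6.5.


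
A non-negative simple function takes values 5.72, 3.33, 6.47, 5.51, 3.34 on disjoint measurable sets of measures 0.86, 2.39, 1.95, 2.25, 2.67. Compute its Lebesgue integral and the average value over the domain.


Step 1: Integral = sum(value_i * measure_i)
= 5.72*0.86 + 3.33*2.39 + 6.47*1.95 + 5.51*2.25 + 3.34*2.67
= 4.9192 + 7.9587 + 12.6165 + 12.3975 + 8.9178
= 46.8097
Step 2: Total measure of domain = 0.86 + 2.39 + 1.95 + 2.25 + 2.67 = 10.12
Step 3: Average value = 46.8097 / 10.12 = 4.625464
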